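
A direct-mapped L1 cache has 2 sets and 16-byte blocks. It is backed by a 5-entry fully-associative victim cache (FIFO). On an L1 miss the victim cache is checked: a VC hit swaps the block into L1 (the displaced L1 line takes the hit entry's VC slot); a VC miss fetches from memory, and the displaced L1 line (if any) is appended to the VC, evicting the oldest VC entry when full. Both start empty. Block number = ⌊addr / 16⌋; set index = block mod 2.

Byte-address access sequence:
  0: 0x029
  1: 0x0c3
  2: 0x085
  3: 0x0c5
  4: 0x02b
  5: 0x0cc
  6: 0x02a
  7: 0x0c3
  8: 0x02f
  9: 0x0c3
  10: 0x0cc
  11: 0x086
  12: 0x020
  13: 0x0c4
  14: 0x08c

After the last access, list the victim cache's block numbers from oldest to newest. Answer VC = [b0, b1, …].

VC = [12, 2]

  [0] addr=0x29 blk=2 s=0: MISS | VC []
  [1] addr=0xc3 blk=12 s=0: MISS | VC [2]
  [2] addr=0x85 blk=8 s=0: MISS | VC [2, 12]
  [3] addr=0xc5 blk=12 s=0: VC-HIT | VC [2, 8]
  [4] addr=0x2b blk=2 s=0: VC-HIT | VC [12, 8]
  [5] addr=0xcc blk=12 s=0: VC-HIT | VC [2, 8]
  [6] addr=0x2a blk=2 s=0: VC-HIT | VC [12, 8]
  [7] addr=0xc3 blk=12 s=0: VC-HIT | VC [2, 8]
  [8] addr=0x2f blk=2 s=0: VC-HIT | VC [12, 8]
  [9] addr=0xc3 blk=12 s=0: VC-HIT | VC [2, 8]
  [10] addr=0xcc blk=12 s=0: L1-HIT | VC [2, 8]
  [11] addr=0x86 blk=8 s=0: VC-HIT | VC [2, 12]
  [12] addr=0x20 blk=2 s=0: VC-HIT | VC [8, 12]
  [13] addr=0xc4 blk=12 s=0: VC-HIT | VC [8, 2]
  [14] addr=0x8c blk=8 s=0: VC-HIT | VC [12, 2]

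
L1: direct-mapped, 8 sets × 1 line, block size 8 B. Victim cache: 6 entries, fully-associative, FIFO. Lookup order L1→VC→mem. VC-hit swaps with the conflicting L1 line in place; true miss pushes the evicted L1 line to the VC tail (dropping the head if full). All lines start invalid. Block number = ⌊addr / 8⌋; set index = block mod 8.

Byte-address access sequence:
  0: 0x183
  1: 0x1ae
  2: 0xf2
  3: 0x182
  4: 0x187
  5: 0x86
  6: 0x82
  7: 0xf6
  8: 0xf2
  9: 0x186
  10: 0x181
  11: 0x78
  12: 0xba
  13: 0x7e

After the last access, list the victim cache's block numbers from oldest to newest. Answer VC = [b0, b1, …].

0: 0x183 (blk 48, set 0) → MISS  vc=[]
1: 0x1ae (blk 53, set 5) → MISS  vc=[]
2: 0xf2 (blk 30, set 6) → MISS  vc=[]
3: 0x182 (blk 48, set 0) → L1-HIT  vc=[]
4: 0x187 (blk 48, set 0) → L1-HIT  vc=[]
5: 0x86 (blk 16, set 0) → MISS  vc=[48]
6: 0x82 (blk 16, set 0) → L1-HIT  vc=[48]
7: 0xf6 (blk 30, set 6) → L1-HIT  vc=[48]
8: 0xf2 (blk 30, set 6) → L1-HIT  vc=[48]
9: 0x186 (blk 48, set 0) → VC-HIT  vc=[16]
10: 0x181 (blk 48, set 0) → L1-HIT  vc=[16]
11: 0x78 (blk 15, set 7) → MISS  vc=[16]
12: 0xba (blk 23, set 7) → MISS  vc=[16, 15]
13: 0x7e (blk 15, set 7) → VC-HIT  vc=[16, 23]

VC = [16, 23]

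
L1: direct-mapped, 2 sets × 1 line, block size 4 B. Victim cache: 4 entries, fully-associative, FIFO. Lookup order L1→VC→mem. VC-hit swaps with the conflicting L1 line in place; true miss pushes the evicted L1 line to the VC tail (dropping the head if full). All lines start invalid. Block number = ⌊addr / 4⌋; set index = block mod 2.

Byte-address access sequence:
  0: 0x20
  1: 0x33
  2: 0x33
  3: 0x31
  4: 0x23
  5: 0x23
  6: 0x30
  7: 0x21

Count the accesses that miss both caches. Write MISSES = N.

0: 0x20 (blk 8, set 0) → MISS  vc=[]
1: 0x33 (blk 12, set 0) → MISS  vc=[8]
2: 0x33 (blk 12, set 0) → L1-HIT  vc=[8]
3: 0x31 (blk 12, set 0) → L1-HIT  vc=[8]
4: 0x23 (blk 8, set 0) → VC-HIT  vc=[12]
5: 0x23 (blk 8, set 0) → L1-HIT  vc=[12]
6: 0x30 (blk 12, set 0) → VC-HIT  vc=[8]
7: 0x21 (blk 8, set 0) → VC-HIT  vc=[12]

MISSES = 2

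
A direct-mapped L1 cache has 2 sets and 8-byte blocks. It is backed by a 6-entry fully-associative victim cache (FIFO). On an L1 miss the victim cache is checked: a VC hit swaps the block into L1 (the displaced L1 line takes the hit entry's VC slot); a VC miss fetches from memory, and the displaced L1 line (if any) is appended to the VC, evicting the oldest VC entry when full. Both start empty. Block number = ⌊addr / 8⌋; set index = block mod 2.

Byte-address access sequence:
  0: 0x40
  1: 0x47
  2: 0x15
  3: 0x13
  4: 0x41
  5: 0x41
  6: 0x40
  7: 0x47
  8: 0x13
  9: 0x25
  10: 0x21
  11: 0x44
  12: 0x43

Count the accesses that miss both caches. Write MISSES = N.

MISSES = 3

0: 0x40 (blk 8, set 0) → MISS  vc=[]
1: 0x47 (blk 8, set 0) → L1-HIT  vc=[]
2: 0x15 (blk 2, set 0) → MISS  vc=[8]
3: 0x13 (blk 2, set 0) → L1-HIT  vc=[8]
4: 0x41 (blk 8, set 0) → VC-HIT  vc=[2]
5: 0x41 (blk 8, set 0) → L1-HIT  vc=[2]
6: 0x40 (blk 8, set 0) → L1-HIT  vc=[2]
7: 0x47 (blk 8, set 0) → L1-HIT  vc=[2]
8: 0x13 (blk 2, set 0) → VC-HIT  vc=[8]
9: 0x25 (blk 4, set 0) → MISS  vc=[8, 2]
10: 0x21 (blk 4, set 0) → L1-HIT  vc=[8, 2]
11: 0x44 (blk 8, set 0) → VC-HIT  vc=[4, 2]
12: 0x43 (blk 8, set 0) → L1-HIT  vc=[4, 2]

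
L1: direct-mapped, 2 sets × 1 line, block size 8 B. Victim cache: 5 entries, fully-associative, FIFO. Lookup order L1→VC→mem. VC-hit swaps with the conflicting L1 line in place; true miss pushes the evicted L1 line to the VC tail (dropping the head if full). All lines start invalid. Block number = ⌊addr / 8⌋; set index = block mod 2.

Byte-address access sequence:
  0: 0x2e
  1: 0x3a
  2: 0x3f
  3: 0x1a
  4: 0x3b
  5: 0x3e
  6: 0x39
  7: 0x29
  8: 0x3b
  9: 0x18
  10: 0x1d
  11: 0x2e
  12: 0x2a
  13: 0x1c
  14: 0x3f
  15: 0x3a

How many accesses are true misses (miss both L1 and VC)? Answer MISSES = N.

MISSES = 3

0: 0x2e (blk 5, set 1) → MISS  vc=[]
1: 0x3a (blk 7, set 1) → MISS  vc=[5]
2: 0x3f (blk 7, set 1) → L1-HIT  vc=[5]
3: 0x1a (blk 3, set 1) → MISS  vc=[5, 7]
4: 0x3b (blk 7, set 1) → VC-HIT  vc=[5, 3]
5: 0x3e (blk 7, set 1) → L1-HIT  vc=[5, 3]
6: 0x39 (blk 7, set 1) → L1-HIT  vc=[5, 3]
7: 0x29 (blk 5, set 1) → VC-HIT  vc=[7, 3]
8: 0x3b (blk 7, set 1) → VC-HIT  vc=[5, 3]
9: 0x18 (blk 3, set 1) → VC-HIT  vc=[5, 7]
10: 0x1d (blk 3, set 1) → L1-HIT  vc=[5, 7]
11: 0x2e (blk 5, set 1) → VC-HIT  vc=[3, 7]
12: 0x2a (blk 5, set 1) → L1-HIT  vc=[3, 7]
13: 0x1c (blk 3, set 1) → VC-HIT  vc=[5, 7]
14: 0x3f (blk 7, set 1) → VC-HIT  vc=[5, 3]
15: 0x3a (blk 7, set 1) → L1-HIT  vc=[5, 3]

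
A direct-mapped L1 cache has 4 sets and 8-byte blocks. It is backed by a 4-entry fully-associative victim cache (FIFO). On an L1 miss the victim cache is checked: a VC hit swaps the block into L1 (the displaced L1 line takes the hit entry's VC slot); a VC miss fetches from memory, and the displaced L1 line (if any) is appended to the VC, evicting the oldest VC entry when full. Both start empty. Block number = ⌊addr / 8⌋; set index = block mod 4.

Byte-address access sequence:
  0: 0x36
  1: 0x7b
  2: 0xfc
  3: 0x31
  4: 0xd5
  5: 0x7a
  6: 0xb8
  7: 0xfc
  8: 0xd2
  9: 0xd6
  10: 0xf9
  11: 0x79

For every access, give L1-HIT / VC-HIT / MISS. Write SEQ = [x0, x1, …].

  [0] addr=0x36 blk=6 s=2: MISS | VC []
  [1] addr=0x7b blk=15 s=3: MISS | VC []
  [2] addr=0xfc blk=31 s=3: MISS | VC [15]
  [3] addr=0x31 blk=6 s=2: L1-HIT | VC [15]
  [4] addr=0xd5 blk=26 s=2: MISS | VC [15, 6]
  [5] addr=0x7a blk=15 s=3: VC-HIT | VC [31, 6]
  [6] addr=0xb8 blk=23 s=3: MISS | VC [31, 6, 15]
  [7] addr=0xfc blk=31 s=3: VC-HIT | VC [23, 6, 15]
  [8] addr=0xd2 blk=26 s=2: L1-HIT | VC [23, 6, 15]
  [9] addr=0xd6 blk=26 s=2: L1-HIT | VC [23, 6, 15]
  [10] addr=0xf9 blk=31 s=3: L1-HIT | VC [23, 6, 15]
  [11] addr=0x79 blk=15 s=3: VC-HIT | VC [23, 6, 31]

SEQ = [MISS, MISS, MISS, L1-HIT, MISS, VC-HIT, MISS, VC-HIT, L1-HIT, L1-HIT, L1-HIT, VC-HIT]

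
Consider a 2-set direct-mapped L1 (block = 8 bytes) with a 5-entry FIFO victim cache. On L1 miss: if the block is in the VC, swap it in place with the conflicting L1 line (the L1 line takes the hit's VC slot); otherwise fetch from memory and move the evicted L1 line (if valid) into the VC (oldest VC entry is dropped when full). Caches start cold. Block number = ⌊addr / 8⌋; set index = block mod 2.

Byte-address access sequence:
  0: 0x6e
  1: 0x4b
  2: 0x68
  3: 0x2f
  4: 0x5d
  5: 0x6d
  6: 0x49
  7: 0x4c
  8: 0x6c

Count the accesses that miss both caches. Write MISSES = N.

0: 0x6e (blk 13, set 1) → MISS  vc=[]
1: 0x4b (blk 9, set 1) → MISS  vc=[13]
2: 0x68 (blk 13, set 1) → VC-HIT  vc=[9]
3: 0x2f (blk 5, set 1) → MISS  vc=[9, 13]
4: 0x5d (blk 11, set 1) → MISS  vc=[9, 13, 5]
5: 0x6d (blk 13, set 1) → VC-HIT  vc=[9, 11, 5]
6: 0x49 (blk 9, set 1) → VC-HIT  vc=[13, 11, 5]
7: 0x4c (blk 9, set 1) → L1-HIT  vc=[13, 11, 5]
8: 0x6c (blk 13, set 1) → VC-HIT  vc=[9, 11, 5]

MISSES = 4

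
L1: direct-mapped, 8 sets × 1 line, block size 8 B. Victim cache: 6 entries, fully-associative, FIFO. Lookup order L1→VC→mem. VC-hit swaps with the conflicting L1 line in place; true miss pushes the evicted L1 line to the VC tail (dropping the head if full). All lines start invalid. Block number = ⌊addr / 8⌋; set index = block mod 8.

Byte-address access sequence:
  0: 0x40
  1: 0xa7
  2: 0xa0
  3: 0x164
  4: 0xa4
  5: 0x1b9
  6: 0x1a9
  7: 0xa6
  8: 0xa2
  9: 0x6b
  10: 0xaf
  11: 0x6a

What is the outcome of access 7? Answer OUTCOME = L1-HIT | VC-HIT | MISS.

0: 0x40 (blk 8, set 0) → MISS  vc=[]
1: 0xa7 (blk 20, set 4) → MISS  vc=[]
2: 0xa0 (blk 20, set 4) → L1-HIT  vc=[]
3: 0x164 (blk 44, set 4) → MISS  vc=[20]
4: 0xa4 (blk 20, set 4) → VC-HIT  vc=[44]
5: 0x1b9 (blk 55, set 7) → MISS  vc=[44]
6: 0x1a9 (blk 53, set 5) → MISS  vc=[44]
7: 0xa6 (blk 20, set 4) → L1-HIT  vc=[44]
8: 0xa2 (blk 20, set 4) → L1-HIT  vc=[44]
9: 0x6b (blk 13, set 5) → MISS  vc=[44, 53]
10: 0xaf (blk 21, set 5) → MISS  vc=[44, 53, 13]
11: 0x6a (blk 13, set 5) → VC-HIT  vc=[44, 53, 21]

OUTCOME = L1-HIT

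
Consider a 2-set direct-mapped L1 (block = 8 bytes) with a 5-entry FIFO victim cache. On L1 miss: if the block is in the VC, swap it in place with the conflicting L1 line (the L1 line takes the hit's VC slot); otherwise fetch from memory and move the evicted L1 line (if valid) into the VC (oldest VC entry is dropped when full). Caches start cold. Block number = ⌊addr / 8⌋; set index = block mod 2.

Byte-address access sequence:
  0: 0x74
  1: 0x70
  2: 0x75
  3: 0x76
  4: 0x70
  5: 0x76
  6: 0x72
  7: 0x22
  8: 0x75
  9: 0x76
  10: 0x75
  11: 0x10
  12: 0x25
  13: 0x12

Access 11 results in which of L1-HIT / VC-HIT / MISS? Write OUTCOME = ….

0: 0x74 (blk 14, set 0) → MISS  vc=[]
1: 0x70 (blk 14, set 0) → L1-HIT  vc=[]
2: 0x75 (blk 14, set 0) → L1-HIT  vc=[]
3: 0x76 (blk 14, set 0) → L1-HIT  vc=[]
4: 0x70 (blk 14, set 0) → L1-HIT  vc=[]
5: 0x76 (blk 14, set 0) → L1-HIT  vc=[]
6: 0x72 (blk 14, set 0) → L1-HIT  vc=[]
7: 0x22 (blk 4, set 0) → MISS  vc=[14]
8: 0x75 (blk 14, set 0) → VC-HIT  vc=[4]
9: 0x76 (blk 14, set 0) → L1-HIT  vc=[4]
10: 0x75 (blk 14, set 0) → L1-HIT  vc=[4]
11: 0x10 (blk 2, set 0) → MISS  vc=[4, 14]
12: 0x25 (blk 4, set 0) → VC-HIT  vc=[2, 14]
13: 0x12 (blk 2, set 0) → VC-HIT  vc=[4, 14]

OUTCOME = MISS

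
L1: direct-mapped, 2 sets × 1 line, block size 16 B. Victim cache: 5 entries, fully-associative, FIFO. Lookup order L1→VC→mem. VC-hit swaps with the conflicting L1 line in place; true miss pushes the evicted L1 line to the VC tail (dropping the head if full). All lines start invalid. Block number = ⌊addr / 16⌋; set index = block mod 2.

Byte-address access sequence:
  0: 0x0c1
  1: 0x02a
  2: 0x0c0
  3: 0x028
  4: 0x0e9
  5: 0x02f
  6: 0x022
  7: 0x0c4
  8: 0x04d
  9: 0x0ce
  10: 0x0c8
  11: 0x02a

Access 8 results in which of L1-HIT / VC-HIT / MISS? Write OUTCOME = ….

0: 0xc1 (blk 12, set 0) → MISS  vc=[]
1: 0x2a (blk 2, set 0) → MISS  vc=[12]
2: 0xc0 (blk 12, set 0) → VC-HIT  vc=[2]
3: 0x28 (blk 2, set 0) → VC-HIT  vc=[12]
4: 0xe9 (blk 14, set 0) → MISS  vc=[12, 2]
5: 0x2f (blk 2, set 0) → VC-HIT  vc=[12, 14]
6: 0x22 (blk 2, set 0) → L1-HIT  vc=[12, 14]
7: 0xc4 (blk 12, set 0) → VC-HIT  vc=[2, 14]
8: 0x4d (blk 4, set 0) → MISS  vc=[2, 14, 12]
9: 0xce (blk 12, set 0) → VC-HIT  vc=[2, 14, 4]
10: 0xc8 (blk 12, set 0) → L1-HIT  vc=[2, 14, 4]
11: 0x2a (blk 2, set 0) → VC-HIT  vc=[12, 14, 4]

OUTCOME = MISS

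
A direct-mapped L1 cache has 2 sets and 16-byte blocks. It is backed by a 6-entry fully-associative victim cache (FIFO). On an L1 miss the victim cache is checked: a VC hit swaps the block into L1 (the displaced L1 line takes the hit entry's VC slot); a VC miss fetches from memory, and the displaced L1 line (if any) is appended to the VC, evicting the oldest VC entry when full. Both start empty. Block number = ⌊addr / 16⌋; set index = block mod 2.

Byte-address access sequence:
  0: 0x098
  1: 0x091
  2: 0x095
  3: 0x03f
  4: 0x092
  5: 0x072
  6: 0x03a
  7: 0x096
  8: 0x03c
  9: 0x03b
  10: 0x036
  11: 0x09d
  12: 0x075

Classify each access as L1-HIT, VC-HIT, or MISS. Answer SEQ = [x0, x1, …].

SEQ = [MISS, L1-HIT, L1-HIT, MISS, VC-HIT, MISS, VC-HIT, VC-HIT, VC-HIT, L1-HIT, L1-HIT, VC-HIT, VC-HIT]

0: 0x98 (blk 9, set 1) → MISS  vc=[]
1: 0x91 (blk 9, set 1) → L1-HIT  vc=[]
2: 0x95 (blk 9, set 1) → L1-HIT  vc=[]
3: 0x3f (blk 3, set 1) → MISS  vc=[9]
4: 0x92 (blk 9, set 1) → VC-HIT  vc=[3]
5: 0x72 (blk 7, set 1) → MISS  vc=[3, 9]
6: 0x3a (blk 3, set 1) → VC-HIT  vc=[7, 9]
7: 0x96 (blk 9, set 1) → VC-HIT  vc=[7, 3]
8: 0x3c (blk 3, set 1) → VC-HIT  vc=[7, 9]
9: 0x3b (blk 3, set 1) → L1-HIT  vc=[7, 9]
10: 0x36 (blk 3, set 1) → L1-HIT  vc=[7, 9]
11: 0x9d (blk 9, set 1) → VC-HIT  vc=[7, 3]
12: 0x75 (blk 7, set 1) → VC-HIT  vc=[9, 3]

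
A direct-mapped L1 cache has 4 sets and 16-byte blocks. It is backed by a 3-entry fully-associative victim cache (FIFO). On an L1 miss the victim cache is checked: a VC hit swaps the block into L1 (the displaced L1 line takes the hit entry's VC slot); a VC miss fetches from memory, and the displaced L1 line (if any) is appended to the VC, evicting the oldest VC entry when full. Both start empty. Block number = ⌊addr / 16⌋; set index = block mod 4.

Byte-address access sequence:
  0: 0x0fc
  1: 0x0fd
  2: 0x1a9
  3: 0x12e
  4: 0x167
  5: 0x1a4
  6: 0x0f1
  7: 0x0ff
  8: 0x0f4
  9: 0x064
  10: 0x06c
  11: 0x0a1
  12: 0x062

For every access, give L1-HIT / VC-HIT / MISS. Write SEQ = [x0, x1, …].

#0 0xfc→b15/s3 MISS; vc=[]
#1 0xfd→b15/s3 L1-HIT; vc=[]
#2 0x1a9→b26/s2 MISS; vc=[]
#3 0x12e→b18/s2 MISS; vc=[26]
#4 0x167→b22/s2 MISS; vc=[26,18]
#5 0x1a4→b26/s2 VC-HIT; vc=[22,18]
#6 0xf1→b15/s3 L1-HIT; vc=[22,18]
#7 0xff→b15/s3 L1-HIT; vc=[22,18]
#8 0xf4→b15/s3 L1-HIT; vc=[22,18]
#9 0x64→b6/s2 MISS; vc=[22,18,26]
#10 0x6c→b6/s2 L1-HIT; vc=[22,18,26]
#11 0xa1→b10/s2 MISS; vc=[18,26,6]
#12 0x62→b6/s2 VC-HIT; vc=[18,26,10]

SEQ = [MISS, L1-HIT, MISS, MISS, MISS, VC-HIT, L1-HIT, L1-HIT, L1-HIT, MISS, L1-HIT, MISS, VC-HIT]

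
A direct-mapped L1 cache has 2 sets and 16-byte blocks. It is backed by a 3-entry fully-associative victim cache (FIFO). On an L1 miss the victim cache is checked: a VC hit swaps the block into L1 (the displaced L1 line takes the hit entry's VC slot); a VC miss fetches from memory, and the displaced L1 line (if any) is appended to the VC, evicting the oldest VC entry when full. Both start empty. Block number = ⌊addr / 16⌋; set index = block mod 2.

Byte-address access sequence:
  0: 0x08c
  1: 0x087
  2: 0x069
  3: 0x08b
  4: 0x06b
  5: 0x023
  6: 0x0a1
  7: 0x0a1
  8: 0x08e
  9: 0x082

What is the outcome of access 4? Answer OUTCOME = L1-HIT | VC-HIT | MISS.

OUTCOME = VC-HIT

0: 0x8c (blk 8, set 0) → MISS  vc=[]
1: 0x87 (blk 8, set 0) → L1-HIT  vc=[]
2: 0x69 (blk 6, set 0) → MISS  vc=[8]
3: 0x8b (blk 8, set 0) → VC-HIT  vc=[6]
4: 0x6b (blk 6, set 0) → VC-HIT  vc=[8]
5: 0x23 (blk 2, set 0) → MISS  vc=[8, 6]
6: 0xa1 (blk 10, set 0) → MISS  vc=[8, 6, 2]
7: 0xa1 (blk 10, set 0) → L1-HIT  vc=[8, 6, 2]
8: 0x8e (blk 8, set 0) → VC-HIT  vc=[10, 6, 2]
9: 0x82 (blk 8, set 0) → L1-HIT  vc=[10, 6, 2]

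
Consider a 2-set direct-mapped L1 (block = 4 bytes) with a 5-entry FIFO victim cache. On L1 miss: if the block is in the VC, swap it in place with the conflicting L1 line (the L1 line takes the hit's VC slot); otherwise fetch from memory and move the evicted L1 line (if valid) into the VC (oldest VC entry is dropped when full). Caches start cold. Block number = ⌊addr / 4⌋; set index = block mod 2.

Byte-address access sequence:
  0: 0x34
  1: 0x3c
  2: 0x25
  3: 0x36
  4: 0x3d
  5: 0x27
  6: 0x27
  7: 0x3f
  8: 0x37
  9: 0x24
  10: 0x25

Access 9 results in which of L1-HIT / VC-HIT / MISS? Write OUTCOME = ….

OUTCOME = VC-HIT

#0 0x34→b13/s1 MISS; vc=[]
#1 0x3c→b15/s1 MISS; vc=[13]
#2 0x25→b9/s1 MISS; vc=[13,15]
#3 0x36→b13/s1 VC-HIT; vc=[9,15]
#4 0x3d→b15/s1 VC-HIT; vc=[9,13]
#5 0x27→b9/s1 VC-HIT; vc=[15,13]
#6 0x27→b9/s1 L1-HIT; vc=[15,13]
#7 0x3f→b15/s1 VC-HIT; vc=[9,13]
#8 0x37→b13/s1 VC-HIT; vc=[9,15]
#9 0x24→b9/s1 VC-HIT; vc=[13,15]
#10 0x25→b9/s1 L1-HIT; vc=[13,15]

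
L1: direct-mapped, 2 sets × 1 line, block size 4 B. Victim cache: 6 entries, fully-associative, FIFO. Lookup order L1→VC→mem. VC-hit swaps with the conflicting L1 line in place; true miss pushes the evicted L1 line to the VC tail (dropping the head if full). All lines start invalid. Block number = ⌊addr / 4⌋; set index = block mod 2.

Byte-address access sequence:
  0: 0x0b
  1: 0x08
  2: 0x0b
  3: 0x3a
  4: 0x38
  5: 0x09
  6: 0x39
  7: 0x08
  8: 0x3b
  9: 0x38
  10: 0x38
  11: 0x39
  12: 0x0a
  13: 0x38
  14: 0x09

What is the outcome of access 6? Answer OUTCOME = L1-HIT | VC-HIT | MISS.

OUTCOME = VC-HIT

  [0] addr=0xb blk=2 s=0: MISS | VC []
  [1] addr=0x8 blk=2 s=0: L1-HIT | VC []
  [2] addr=0xb blk=2 s=0: L1-HIT | VC []
  [3] addr=0x3a blk=14 s=0: MISS | VC [2]
  [4] addr=0x38 blk=14 s=0: L1-HIT | VC [2]
  [5] addr=0x9 blk=2 s=0: VC-HIT | VC [14]
  [6] addr=0x39 blk=14 s=0: VC-HIT | VC [2]
  [7] addr=0x8 blk=2 s=0: VC-HIT | VC [14]
  [8] addr=0x3b blk=14 s=0: VC-HIT | VC [2]
  [9] addr=0x38 blk=14 s=0: L1-HIT | VC [2]
  [10] addr=0x38 blk=14 s=0: L1-HIT | VC [2]
  [11] addr=0x39 blk=14 s=0: L1-HIT | VC [2]
  [12] addr=0xa blk=2 s=0: VC-HIT | VC [14]
  [13] addr=0x38 blk=14 s=0: VC-HIT | VC [2]
  [14] addr=0x9 blk=2 s=0: VC-HIT | VC [14]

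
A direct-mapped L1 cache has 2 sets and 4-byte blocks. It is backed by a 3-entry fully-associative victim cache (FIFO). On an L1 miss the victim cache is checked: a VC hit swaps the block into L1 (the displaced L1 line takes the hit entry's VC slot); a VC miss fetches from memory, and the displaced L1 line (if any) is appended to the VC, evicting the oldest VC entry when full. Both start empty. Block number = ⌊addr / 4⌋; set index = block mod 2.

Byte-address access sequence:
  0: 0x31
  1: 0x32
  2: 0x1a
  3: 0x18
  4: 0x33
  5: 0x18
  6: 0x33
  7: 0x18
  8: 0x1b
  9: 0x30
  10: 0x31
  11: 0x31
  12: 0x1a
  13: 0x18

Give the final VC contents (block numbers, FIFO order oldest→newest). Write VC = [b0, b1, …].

#0 0x31→b12/s0 MISS; vc=[]
#1 0x32→b12/s0 L1-HIT; vc=[]
#2 0x1a→b6/s0 MISS; vc=[12]
#3 0x18→b6/s0 L1-HIT; vc=[12]
#4 0x33→b12/s0 VC-HIT; vc=[6]
#5 0x18→b6/s0 VC-HIT; vc=[12]
#6 0x33→b12/s0 VC-HIT; vc=[6]
#7 0x18→b6/s0 VC-HIT; vc=[12]
#8 0x1b→b6/s0 L1-HIT; vc=[12]
#9 0x30→b12/s0 VC-HIT; vc=[6]
#10 0x31→b12/s0 L1-HIT; vc=[6]
#11 0x31→b12/s0 L1-HIT; vc=[6]
#12 0x1a→b6/s0 VC-HIT; vc=[12]
#13 0x18→b6/s0 L1-HIT; vc=[12]

VC = [12]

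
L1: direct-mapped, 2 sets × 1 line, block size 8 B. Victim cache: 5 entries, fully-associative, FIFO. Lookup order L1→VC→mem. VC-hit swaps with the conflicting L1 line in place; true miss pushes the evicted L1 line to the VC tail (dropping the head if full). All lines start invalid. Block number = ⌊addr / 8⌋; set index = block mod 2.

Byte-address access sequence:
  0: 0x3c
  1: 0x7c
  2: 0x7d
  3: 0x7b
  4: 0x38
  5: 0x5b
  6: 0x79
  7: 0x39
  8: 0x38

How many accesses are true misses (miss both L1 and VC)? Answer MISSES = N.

MISSES = 3

0: 0x3c (blk 7, set 1) → MISS  vc=[]
1: 0x7c (blk 15, set 1) → MISS  vc=[7]
2: 0x7d (blk 15, set 1) → L1-HIT  vc=[7]
3: 0x7b (blk 15, set 1) → L1-HIT  vc=[7]
4: 0x38 (blk 7, set 1) → VC-HIT  vc=[15]
5: 0x5b (blk 11, set 1) → MISS  vc=[15, 7]
6: 0x79 (blk 15, set 1) → VC-HIT  vc=[11, 7]
7: 0x39 (blk 7, set 1) → VC-HIT  vc=[11, 15]
8: 0x38 (blk 7, set 1) → L1-HIT  vc=[11, 15]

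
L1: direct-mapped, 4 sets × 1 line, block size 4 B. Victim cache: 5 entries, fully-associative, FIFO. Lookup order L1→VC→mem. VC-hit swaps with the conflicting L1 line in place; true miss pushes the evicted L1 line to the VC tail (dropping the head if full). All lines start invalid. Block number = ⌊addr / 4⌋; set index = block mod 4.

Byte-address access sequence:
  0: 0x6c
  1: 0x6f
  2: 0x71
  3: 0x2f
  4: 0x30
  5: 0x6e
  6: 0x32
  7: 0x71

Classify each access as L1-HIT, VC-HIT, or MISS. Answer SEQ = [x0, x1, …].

SEQ = [MISS, L1-HIT, MISS, MISS, MISS, VC-HIT, L1-HIT, VC-HIT]

0: 0x6c (blk 27, set 3) → MISS  vc=[]
1: 0x6f (blk 27, set 3) → L1-HIT  vc=[]
2: 0x71 (blk 28, set 0) → MISS  vc=[]
3: 0x2f (blk 11, set 3) → MISS  vc=[27]
4: 0x30 (blk 12, set 0) → MISS  vc=[27, 28]
5: 0x6e (blk 27, set 3) → VC-HIT  vc=[11, 28]
6: 0x32 (blk 12, set 0) → L1-HIT  vc=[11, 28]
7: 0x71 (blk 28, set 0) → VC-HIT  vc=[11, 12]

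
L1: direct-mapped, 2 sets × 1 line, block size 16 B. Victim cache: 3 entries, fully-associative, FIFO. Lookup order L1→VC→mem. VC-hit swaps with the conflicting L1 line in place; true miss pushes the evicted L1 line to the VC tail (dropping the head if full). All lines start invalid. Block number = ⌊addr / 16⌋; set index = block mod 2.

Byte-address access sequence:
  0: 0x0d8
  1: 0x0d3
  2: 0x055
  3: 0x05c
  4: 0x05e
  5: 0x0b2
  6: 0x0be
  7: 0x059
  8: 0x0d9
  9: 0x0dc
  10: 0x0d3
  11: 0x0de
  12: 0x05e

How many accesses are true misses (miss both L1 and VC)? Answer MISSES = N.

#0 0xd8→b13/s1 MISS; vc=[]
#1 0xd3→b13/s1 L1-HIT; vc=[]
#2 0x55→b5/s1 MISS; vc=[13]
#3 0x5c→b5/s1 L1-HIT; vc=[13]
#4 0x5e→b5/s1 L1-HIT; vc=[13]
#5 0xb2→b11/s1 MISS; vc=[13,5]
#6 0xbe→b11/s1 L1-HIT; vc=[13,5]
#7 0x59→b5/s1 VC-HIT; vc=[13,11]
#8 0xd9→b13/s1 VC-HIT; vc=[5,11]
#9 0xdc→b13/s1 L1-HIT; vc=[5,11]
#10 0xd3→b13/s1 L1-HIT; vc=[5,11]
#11 0xde→b13/s1 L1-HIT; vc=[5,11]
#12 0x5e→b5/s1 VC-HIT; vc=[13,11]

MISSES = 3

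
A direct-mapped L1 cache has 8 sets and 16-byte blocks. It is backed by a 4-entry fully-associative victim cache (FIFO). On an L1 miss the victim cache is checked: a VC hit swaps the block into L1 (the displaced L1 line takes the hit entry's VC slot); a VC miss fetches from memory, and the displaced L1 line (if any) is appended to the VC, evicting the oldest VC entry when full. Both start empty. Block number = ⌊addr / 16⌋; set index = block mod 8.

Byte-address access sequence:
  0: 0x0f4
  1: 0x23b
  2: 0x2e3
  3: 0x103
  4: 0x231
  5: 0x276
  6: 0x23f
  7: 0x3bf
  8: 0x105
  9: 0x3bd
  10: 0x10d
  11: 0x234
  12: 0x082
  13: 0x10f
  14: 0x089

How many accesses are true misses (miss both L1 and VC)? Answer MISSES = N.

  [0] addr=0xf4 blk=15 s=7: MISS | VC []
  [1] addr=0x23b blk=35 s=3: MISS | VC []
  [2] addr=0x2e3 blk=46 s=6: MISS | VC []
  [3] addr=0x103 blk=16 s=0: MISS | VC []
  [4] addr=0x231 blk=35 s=3: L1-HIT | VC []
  [5] addr=0x276 blk=39 s=7: MISS | VC [15]
  [6] addr=0x23f blk=35 s=3: L1-HIT | VC [15]
  [7] addr=0x3bf blk=59 s=3: MISS | VC [15, 35]
  [8] addr=0x105 blk=16 s=0: L1-HIT | VC [15, 35]
  [9] addr=0x3bd blk=59 s=3: L1-HIT | VC [15, 35]
  [10] addr=0x10d blk=16 s=0: L1-HIT | VC [15, 35]
  [11] addr=0x234 blk=35 s=3: VC-HIT | VC [15, 59]
  [12] addr=0x82 blk=8 s=0: MISS | VC [15, 59, 16]
  [13] addr=0x10f blk=16 s=0: VC-HIT | VC [15, 59, 8]
  [14] addr=0x89 blk=8 s=0: VC-HIT | VC [15, 59, 16]

MISSES = 7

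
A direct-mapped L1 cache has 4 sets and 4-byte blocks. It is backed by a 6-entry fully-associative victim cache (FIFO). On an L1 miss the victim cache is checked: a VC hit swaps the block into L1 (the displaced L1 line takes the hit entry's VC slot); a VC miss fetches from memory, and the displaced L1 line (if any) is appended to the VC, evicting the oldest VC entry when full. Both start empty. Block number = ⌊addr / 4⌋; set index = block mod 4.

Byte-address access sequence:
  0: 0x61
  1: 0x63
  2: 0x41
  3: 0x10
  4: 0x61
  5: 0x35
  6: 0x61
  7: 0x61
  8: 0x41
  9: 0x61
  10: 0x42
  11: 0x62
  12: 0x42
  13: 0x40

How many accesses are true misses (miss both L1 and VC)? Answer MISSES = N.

  [0] addr=0x61 blk=24 s=0: MISS | VC []
  [1] addr=0x63 blk=24 s=0: L1-HIT | VC []
  [2] addr=0x41 blk=16 s=0: MISS | VC [24]
  [3] addr=0x10 blk=4 s=0: MISS | VC [24, 16]
  [4] addr=0x61 blk=24 s=0: VC-HIT | VC [4, 16]
  [5] addr=0x35 blk=13 s=1: MISS | VC [4, 16]
  [6] addr=0x61 blk=24 s=0: L1-HIT | VC [4, 16]
  [7] addr=0x61 blk=24 s=0: L1-HIT | VC [4, 16]
  [8] addr=0x41 blk=16 s=0: VC-HIT | VC [4, 24]
  [9] addr=0x61 blk=24 s=0: VC-HIT | VC [4, 16]
  [10] addr=0x42 blk=16 s=0: VC-HIT | VC [4, 24]
  [11] addr=0x62 blk=24 s=0: VC-HIT | VC [4, 16]
  [12] addr=0x42 blk=16 s=0: VC-HIT | VC [4, 24]
  [13] addr=0x40 blk=16 s=0: L1-HIT | VC [4, 24]

MISSES = 4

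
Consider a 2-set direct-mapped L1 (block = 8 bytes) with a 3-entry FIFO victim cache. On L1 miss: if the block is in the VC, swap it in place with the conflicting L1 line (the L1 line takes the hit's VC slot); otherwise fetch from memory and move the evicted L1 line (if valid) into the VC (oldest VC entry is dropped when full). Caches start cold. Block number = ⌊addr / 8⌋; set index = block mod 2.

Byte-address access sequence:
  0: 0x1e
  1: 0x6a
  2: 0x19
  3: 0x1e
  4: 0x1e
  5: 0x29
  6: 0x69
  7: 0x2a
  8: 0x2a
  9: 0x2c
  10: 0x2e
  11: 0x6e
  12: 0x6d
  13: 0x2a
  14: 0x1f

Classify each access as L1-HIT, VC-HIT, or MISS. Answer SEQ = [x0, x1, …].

SEQ = [MISS, MISS, VC-HIT, L1-HIT, L1-HIT, MISS, VC-HIT, VC-HIT, L1-HIT, L1-HIT, L1-HIT, VC-HIT, L1-HIT, VC-HIT, VC-HIT]

0: 0x1e (blk 3, set 1) → MISS  vc=[]
1: 0x6a (blk 13, set 1) → MISS  vc=[3]
2: 0x19 (blk 3, set 1) → VC-HIT  vc=[13]
3: 0x1e (blk 3, set 1) → L1-HIT  vc=[13]
4: 0x1e (blk 3, set 1) → L1-HIT  vc=[13]
5: 0x29 (blk 5, set 1) → MISS  vc=[13, 3]
6: 0x69 (blk 13, set 1) → VC-HIT  vc=[5, 3]
7: 0x2a (blk 5, set 1) → VC-HIT  vc=[13, 3]
8: 0x2a (blk 5, set 1) → L1-HIT  vc=[13, 3]
9: 0x2c (blk 5, set 1) → L1-HIT  vc=[13, 3]
10: 0x2e (blk 5, set 1) → L1-HIT  vc=[13, 3]
11: 0x6e (blk 13, set 1) → VC-HIT  vc=[5, 3]
12: 0x6d (blk 13, set 1) → L1-HIT  vc=[5, 3]
13: 0x2a (blk 5, set 1) → VC-HIT  vc=[13, 3]
14: 0x1f (blk 3, set 1) → VC-HIT  vc=[13, 5]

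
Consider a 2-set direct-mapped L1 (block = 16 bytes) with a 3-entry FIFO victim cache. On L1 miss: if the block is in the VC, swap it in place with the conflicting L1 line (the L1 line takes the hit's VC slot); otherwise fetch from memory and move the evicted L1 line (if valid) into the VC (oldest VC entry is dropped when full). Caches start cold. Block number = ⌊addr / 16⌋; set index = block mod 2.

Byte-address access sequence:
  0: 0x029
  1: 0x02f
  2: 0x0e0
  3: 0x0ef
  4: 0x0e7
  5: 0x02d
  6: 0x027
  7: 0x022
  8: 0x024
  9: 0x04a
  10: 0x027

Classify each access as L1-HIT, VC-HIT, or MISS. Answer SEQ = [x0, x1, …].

SEQ = [MISS, L1-HIT, MISS, L1-HIT, L1-HIT, VC-HIT, L1-HIT, L1-HIT, L1-HIT, MISS, VC-HIT]

0: 0x29 (blk 2, set 0) → MISS  vc=[]
1: 0x2f (blk 2, set 0) → L1-HIT  vc=[]
2: 0xe0 (blk 14, set 0) → MISS  vc=[2]
3: 0xef (blk 14, set 0) → L1-HIT  vc=[2]
4: 0xe7 (blk 14, set 0) → L1-HIT  vc=[2]
5: 0x2d (blk 2, set 0) → VC-HIT  vc=[14]
6: 0x27 (blk 2, set 0) → L1-HIT  vc=[14]
7: 0x22 (blk 2, set 0) → L1-HIT  vc=[14]
8: 0x24 (blk 2, set 0) → L1-HIT  vc=[14]
9: 0x4a (blk 4, set 0) → MISS  vc=[14, 2]
10: 0x27 (blk 2, set 0) → VC-HIT  vc=[14, 4]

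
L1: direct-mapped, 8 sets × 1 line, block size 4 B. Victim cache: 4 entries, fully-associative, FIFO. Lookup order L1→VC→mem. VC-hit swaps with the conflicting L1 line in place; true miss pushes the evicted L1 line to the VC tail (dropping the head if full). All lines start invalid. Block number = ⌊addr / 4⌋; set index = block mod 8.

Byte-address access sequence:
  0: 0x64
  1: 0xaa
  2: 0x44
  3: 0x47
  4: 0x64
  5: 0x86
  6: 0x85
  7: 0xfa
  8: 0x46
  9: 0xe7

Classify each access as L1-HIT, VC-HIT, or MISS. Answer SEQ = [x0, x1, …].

0: 0x64 (blk 25, set 1) → MISS  vc=[]
1: 0xaa (blk 42, set 2) → MISS  vc=[]
2: 0x44 (blk 17, set 1) → MISS  vc=[25]
3: 0x47 (blk 17, set 1) → L1-HIT  vc=[25]
4: 0x64 (blk 25, set 1) → VC-HIT  vc=[17]
5: 0x86 (blk 33, set 1) → MISS  vc=[17, 25]
6: 0x85 (blk 33, set 1) → L1-HIT  vc=[17, 25]
7: 0xfa (blk 62, set 6) → MISS  vc=[17, 25]
8: 0x46 (blk 17, set 1) → VC-HIT  vc=[33, 25]
9: 0xe7 (blk 57, set 1) → MISS  vc=[33, 25, 17]

SEQ = [MISS, MISS, MISS, L1-HIT, VC-HIT, MISS, L1-HIT, MISS, VC-HIT, MISS]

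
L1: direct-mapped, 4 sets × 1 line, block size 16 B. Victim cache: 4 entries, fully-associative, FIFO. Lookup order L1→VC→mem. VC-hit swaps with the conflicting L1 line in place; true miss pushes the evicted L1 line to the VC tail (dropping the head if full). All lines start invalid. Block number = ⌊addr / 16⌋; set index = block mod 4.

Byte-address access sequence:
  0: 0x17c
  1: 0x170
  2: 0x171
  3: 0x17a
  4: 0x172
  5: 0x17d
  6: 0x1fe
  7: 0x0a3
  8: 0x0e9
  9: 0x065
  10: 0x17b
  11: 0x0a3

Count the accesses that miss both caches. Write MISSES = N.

MISSES = 5

  [0] addr=0x17c blk=23 s=3: MISS | VC []
  [1] addr=0x170 blk=23 s=3: L1-HIT | VC []
  [2] addr=0x171 blk=23 s=3: L1-HIT | VC []
  [3] addr=0x17a blk=23 s=3: L1-HIT | VC []
  [4] addr=0x172 blk=23 s=3: L1-HIT | VC []
  [5] addr=0x17d blk=23 s=3: L1-HIT | VC []
  [6] addr=0x1fe blk=31 s=3: MISS | VC [23]
  [7] addr=0xa3 blk=10 s=2: MISS | VC [23]
  [8] addr=0xe9 blk=14 s=2: MISS | VC [23, 10]
  [9] addr=0x65 blk=6 s=2: MISS | VC [23, 10, 14]
  [10] addr=0x17b blk=23 s=3: VC-HIT | VC [31, 10, 14]
  [11] addr=0xa3 blk=10 s=2: VC-HIT | VC [31, 6, 14]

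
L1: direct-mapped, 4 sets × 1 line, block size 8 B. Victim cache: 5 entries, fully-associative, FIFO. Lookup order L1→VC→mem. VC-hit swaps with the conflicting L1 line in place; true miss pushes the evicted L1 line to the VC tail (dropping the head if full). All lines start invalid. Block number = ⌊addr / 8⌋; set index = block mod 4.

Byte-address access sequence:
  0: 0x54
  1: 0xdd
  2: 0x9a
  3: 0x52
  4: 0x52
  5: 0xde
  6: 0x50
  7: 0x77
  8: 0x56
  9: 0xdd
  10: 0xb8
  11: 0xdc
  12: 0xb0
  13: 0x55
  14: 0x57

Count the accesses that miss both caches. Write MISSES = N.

MISSES = 6

#0 0x54→b10/s2 MISS; vc=[]
#1 0xdd→b27/s3 MISS; vc=[]
#2 0x9a→b19/s3 MISS; vc=[27]
#3 0x52→b10/s2 L1-HIT; vc=[27]
#4 0x52→b10/s2 L1-HIT; vc=[27]
#5 0xde→b27/s3 VC-HIT; vc=[19]
#6 0x50→b10/s2 L1-HIT; vc=[19]
#7 0x77→b14/s2 MISS; vc=[19,10]
#8 0x56→b10/s2 VC-HIT; vc=[19,14]
#9 0xdd→b27/s3 L1-HIT; vc=[19,14]
#10 0xb8→b23/s3 MISS; vc=[19,14,27]
#11 0xdc→b27/s3 VC-HIT; vc=[19,14,23]
#12 0xb0→b22/s2 MISS; vc=[19,14,23,10]
#13 0x55→b10/s2 VC-HIT; vc=[19,14,23,22]
#14 0x57→b10/s2 L1-HIT; vc=[19,14,23,22]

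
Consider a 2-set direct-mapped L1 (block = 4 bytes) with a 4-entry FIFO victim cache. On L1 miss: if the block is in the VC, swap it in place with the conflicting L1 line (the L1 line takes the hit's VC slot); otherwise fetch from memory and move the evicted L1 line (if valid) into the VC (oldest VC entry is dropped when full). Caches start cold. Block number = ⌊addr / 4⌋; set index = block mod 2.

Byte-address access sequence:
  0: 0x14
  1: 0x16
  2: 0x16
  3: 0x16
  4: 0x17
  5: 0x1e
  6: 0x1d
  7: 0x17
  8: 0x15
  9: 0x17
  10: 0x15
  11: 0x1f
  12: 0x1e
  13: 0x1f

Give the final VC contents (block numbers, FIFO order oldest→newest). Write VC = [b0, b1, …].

#0 0x14→b5/s1 MISS; vc=[]
#1 0x16→b5/s1 L1-HIT; vc=[]
#2 0x16→b5/s1 L1-HIT; vc=[]
#3 0x16→b5/s1 L1-HIT; vc=[]
#4 0x17→b5/s1 L1-HIT; vc=[]
#5 0x1e→b7/s1 MISS; vc=[5]
#6 0x1d→b7/s1 L1-HIT; vc=[5]
#7 0x17→b5/s1 VC-HIT; vc=[7]
#8 0x15→b5/s1 L1-HIT; vc=[7]
#9 0x17→b5/s1 L1-HIT; vc=[7]
#10 0x15→b5/s1 L1-HIT; vc=[7]
#11 0x1f→b7/s1 VC-HIT; vc=[5]
#12 0x1e→b7/s1 L1-HIT; vc=[5]
#13 0x1f→b7/s1 L1-HIT; vc=[5]

VC = [5]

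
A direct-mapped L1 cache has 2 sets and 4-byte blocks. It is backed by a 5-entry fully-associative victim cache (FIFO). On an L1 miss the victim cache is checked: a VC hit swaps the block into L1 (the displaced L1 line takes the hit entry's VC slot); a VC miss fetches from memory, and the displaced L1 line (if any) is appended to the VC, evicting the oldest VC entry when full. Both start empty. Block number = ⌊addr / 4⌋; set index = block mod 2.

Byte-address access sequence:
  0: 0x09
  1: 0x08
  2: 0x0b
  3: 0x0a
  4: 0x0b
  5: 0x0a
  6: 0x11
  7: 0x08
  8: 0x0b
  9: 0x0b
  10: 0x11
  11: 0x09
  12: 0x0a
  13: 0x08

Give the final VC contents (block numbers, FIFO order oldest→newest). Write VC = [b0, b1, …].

#0 0x9→b2/s0 MISS; vc=[]
#1 0x8→b2/s0 L1-HIT; vc=[]
#2 0xb→b2/s0 L1-HIT; vc=[]
#3 0xa→b2/s0 L1-HIT; vc=[]
#4 0xb→b2/s0 L1-HIT; vc=[]
#5 0xa→b2/s0 L1-HIT; vc=[]
#6 0x11→b4/s0 MISS; vc=[2]
#7 0x8→b2/s0 VC-HIT; vc=[4]
#8 0xb→b2/s0 L1-HIT; vc=[4]
#9 0xb→b2/s0 L1-HIT; vc=[4]
#10 0x11→b4/s0 VC-HIT; vc=[2]
#11 0x9→b2/s0 VC-HIT; vc=[4]
#12 0xa→b2/s0 L1-HIT; vc=[4]
#13 0x8→b2/s0 L1-HIT; vc=[4]

VC = [4]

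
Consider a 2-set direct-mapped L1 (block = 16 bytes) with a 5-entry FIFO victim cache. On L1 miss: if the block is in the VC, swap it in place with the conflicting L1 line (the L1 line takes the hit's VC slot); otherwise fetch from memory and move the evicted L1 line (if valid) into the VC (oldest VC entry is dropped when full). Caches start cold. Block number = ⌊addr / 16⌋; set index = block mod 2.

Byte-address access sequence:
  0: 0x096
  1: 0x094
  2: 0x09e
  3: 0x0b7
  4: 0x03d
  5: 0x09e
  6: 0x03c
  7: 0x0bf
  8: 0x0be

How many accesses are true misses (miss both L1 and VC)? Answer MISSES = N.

  [0] addr=0x96 blk=9 s=1: MISS | VC []
  [1] addr=0x94 blk=9 s=1: L1-HIT | VC []
  [2] addr=0x9e blk=9 s=1: L1-HIT | VC []
  [3] addr=0xb7 blk=11 s=1: MISS | VC [9]
  [4] addr=0x3d blk=3 s=1: MISS | VC [9, 11]
  [5] addr=0x9e blk=9 s=1: VC-HIT | VC [3, 11]
  [6] addr=0x3c blk=3 s=1: VC-HIT | VC [9, 11]
  [7] addr=0xbf blk=11 s=1: VC-HIT | VC [9, 3]
  [8] addr=0xbe blk=11 s=1: L1-HIT | VC [9, 3]

MISSES = 3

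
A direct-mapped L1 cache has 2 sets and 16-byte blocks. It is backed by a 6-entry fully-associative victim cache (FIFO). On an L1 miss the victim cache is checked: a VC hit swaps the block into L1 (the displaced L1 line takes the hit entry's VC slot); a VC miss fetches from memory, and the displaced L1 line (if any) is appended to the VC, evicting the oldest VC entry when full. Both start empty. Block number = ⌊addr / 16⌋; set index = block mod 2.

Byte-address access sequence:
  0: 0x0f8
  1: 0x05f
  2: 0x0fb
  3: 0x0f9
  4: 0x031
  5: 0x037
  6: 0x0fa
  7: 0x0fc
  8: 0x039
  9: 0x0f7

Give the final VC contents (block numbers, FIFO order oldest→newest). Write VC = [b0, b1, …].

VC = [5, 3]

0: 0xf8 (blk 15, set 1) → MISS  vc=[]
1: 0x5f (blk 5, set 1) → MISS  vc=[15]
2: 0xfb (blk 15, set 1) → VC-HIT  vc=[5]
3: 0xf9 (blk 15, set 1) → L1-HIT  vc=[5]
4: 0x31 (blk 3, set 1) → MISS  vc=[5, 15]
5: 0x37 (blk 3, set 1) → L1-HIT  vc=[5, 15]
6: 0xfa (blk 15, set 1) → VC-HIT  vc=[5, 3]
7: 0xfc (blk 15, set 1) → L1-HIT  vc=[5, 3]
8: 0x39 (blk 3, set 1) → VC-HIT  vc=[5, 15]
9: 0xf7 (blk 15, set 1) → VC-HIT  vc=[5, 3]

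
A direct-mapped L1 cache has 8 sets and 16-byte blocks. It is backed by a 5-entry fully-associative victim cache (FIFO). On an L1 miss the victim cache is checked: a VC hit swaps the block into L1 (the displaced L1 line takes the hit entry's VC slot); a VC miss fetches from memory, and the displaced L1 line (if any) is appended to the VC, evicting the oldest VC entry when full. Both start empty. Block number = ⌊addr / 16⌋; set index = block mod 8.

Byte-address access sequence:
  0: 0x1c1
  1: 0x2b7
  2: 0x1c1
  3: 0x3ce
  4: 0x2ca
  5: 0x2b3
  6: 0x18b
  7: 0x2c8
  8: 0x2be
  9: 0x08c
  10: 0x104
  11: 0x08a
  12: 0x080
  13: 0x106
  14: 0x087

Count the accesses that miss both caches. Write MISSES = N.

  [0] addr=0x1c1 blk=28 s=4: MISS | VC []
  [1] addr=0x2b7 blk=43 s=3: MISS | VC []
  [2] addr=0x1c1 blk=28 s=4: L1-HIT | VC []
  [3] addr=0x3ce blk=60 s=4: MISS | VC [28]
  [4] addr=0x2ca blk=44 s=4: MISS | VC [28, 60]
  [5] addr=0x2b3 blk=43 s=3: L1-HIT | VC [28, 60]
  [6] addr=0x18b blk=24 s=0: MISS | VC [28, 60]
  [7] addr=0x2c8 blk=44 s=4: L1-HIT | VC [28, 60]
  [8] addr=0x2be blk=43 s=3: L1-HIT | VC [28, 60]
  [9] addr=0x8c blk=8 s=0: MISS | VC [28, 60, 24]
  [10] addr=0x104 blk=16 s=0: MISS | VC [28, 60, 24, 8]
  [11] addr=0x8a blk=8 s=0: VC-HIT | VC [28, 60, 24, 16]
  [12] addr=0x80 blk=8 s=0: L1-HIT | VC [28, 60, 24, 16]
  [13] addr=0x106 blk=16 s=0: VC-HIT | VC [28, 60, 24, 8]
  [14] addr=0x87 blk=8 s=0: VC-HIT | VC [28, 60, 24, 16]

MISSES = 7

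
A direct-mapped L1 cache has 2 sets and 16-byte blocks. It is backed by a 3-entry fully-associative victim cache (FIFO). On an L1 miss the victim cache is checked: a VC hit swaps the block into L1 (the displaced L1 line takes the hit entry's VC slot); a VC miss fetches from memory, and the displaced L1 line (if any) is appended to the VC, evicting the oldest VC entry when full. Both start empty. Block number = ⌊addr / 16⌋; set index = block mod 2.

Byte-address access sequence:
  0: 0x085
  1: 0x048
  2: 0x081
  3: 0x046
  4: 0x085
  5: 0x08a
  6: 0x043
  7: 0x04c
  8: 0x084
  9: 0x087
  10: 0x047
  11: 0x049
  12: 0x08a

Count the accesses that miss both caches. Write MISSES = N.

#0 0x85→b8/s0 MISS; vc=[]
#1 0x48→b4/s0 MISS; vc=[8]
#2 0x81→b8/s0 VC-HIT; vc=[4]
#3 0x46→b4/s0 VC-HIT; vc=[8]
#4 0x85→b8/s0 VC-HIT; vc=[4]
#5 0x8a→b8/s0 L1-HIT; vc=[4]
#6 0x43→b4/s0 VC-HIT; vc=[8]
#7 0x4c→b4/s0 L1-HIT; vc=[8]
#8 0x84→b8/s0 VC-HIT; vc=[4]
#9 0x87→b8/s0 L1-HIT; vc=[4]
#10 0x47→b4/s0 VC-HIT; vc=[8]
#11 0x49→b4/s0 L1-HIT; vc=[8]
#12 0x8a→b8/s0 VC-HIT; vc=[4]

MISSES = 2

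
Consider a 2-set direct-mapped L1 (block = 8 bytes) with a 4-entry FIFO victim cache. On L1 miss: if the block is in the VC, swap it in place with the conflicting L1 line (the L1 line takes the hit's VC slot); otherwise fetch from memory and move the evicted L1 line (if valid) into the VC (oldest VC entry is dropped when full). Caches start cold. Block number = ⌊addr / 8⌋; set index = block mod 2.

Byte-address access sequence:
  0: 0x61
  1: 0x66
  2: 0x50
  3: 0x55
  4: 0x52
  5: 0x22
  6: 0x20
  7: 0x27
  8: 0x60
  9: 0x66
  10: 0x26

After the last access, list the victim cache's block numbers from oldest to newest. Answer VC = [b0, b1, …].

VC = [12, 10]

0: 0x61 (blk 12, set 0) → MISS  vc=[]
1: 0x66 (blk 12, set 0) → L1-HIT  vc=[]
2: 0x50 (blk 10, set 0) → MISS  vc=[12]
3: 0x55 (blk 10, set 0) → L1-HIT  vc=[12]
4: 0x52 (blk 10, set 0) → L1-HIT  vc=[12]
5: 0x22 (blk 4, set 0) → MISS  vc=[12, 10]
6: 0x20 (blk 4, set 0) → L1-HIT  vc=[12, 10]
7: 0x27 (blk 4, set 0) → L1-HIT  vc=[12, 10]
8: 0x60 (blk 12, set 0) → VC-HIT  vc=[4, 10]
9: 0x66 (blk 12, set 0) → L1-HIT  vc=[4, 10]
10: 0x26 (blk 4, set 0) → VC-HIT  vc=[12, 10]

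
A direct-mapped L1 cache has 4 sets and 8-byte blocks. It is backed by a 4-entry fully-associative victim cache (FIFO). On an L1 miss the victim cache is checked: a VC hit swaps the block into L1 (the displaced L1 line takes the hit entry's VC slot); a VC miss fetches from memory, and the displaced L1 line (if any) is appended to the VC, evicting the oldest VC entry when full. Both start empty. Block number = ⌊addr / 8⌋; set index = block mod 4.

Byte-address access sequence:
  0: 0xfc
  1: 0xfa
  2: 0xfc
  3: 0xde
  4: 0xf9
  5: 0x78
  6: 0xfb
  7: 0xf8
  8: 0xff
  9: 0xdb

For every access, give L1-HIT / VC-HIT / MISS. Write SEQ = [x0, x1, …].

#0 0xfc→b31/s3 MISS; vc=[]
#1 0xfa→b31/s3 L1-HIT; vc=[]
#2 0xfc→b31/s3 L1-HIT; vc=[]
#3 0xde→b27/s3 MISS; vc=[31]
#4 0xf9→b31/s3 VC-HIT; vc=[27]
#5 0x78→b15/s3 MISS; vc=[27,31]
#6 0xfb→b31/s3 VC-HIT; vc=[27,15]
#7 0xf8→b31/s3 L1-HIT; vc=[27,15]
#8 0xff→b31/s3 L1-HIT; vc=[27,15]
#9 0xdb→b27/s3 VC-HIT; vc=[31,15]

SEQ = [MISS, L1-HIT, L1-HIT, MISS, VC-HIT, MISS, VC-HIT, L1-HIT, L1-HIT, VC-HIT]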